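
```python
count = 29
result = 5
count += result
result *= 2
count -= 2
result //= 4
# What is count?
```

Answer: 32

Derivation:
Trace (tracking count):
count = 29  # -> count = 29
result = 5  # -> result = 5
count += result  # -> count = 34
result *= 2  # -> result = 10
count -= 2  # -> count = 32
result //= 4  # -> result = 2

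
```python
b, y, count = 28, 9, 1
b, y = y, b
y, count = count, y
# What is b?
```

Answer: 9

Derivation:
Trace (tracking b):
b, y, count = (28, 9, 1)  # -> b = 28, y = 9, count = 1
b, y = (y, b)  # -> b = 9, y = 28
y, count = (count, y)  # -> y = 1, count = 28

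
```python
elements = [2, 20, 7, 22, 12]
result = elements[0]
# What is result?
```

Answer: 2

Derivation:
Trace (tracking result):
elements = [2, 20, 7, 22, 12]  # -> elements = [2, 20, 7, 22, 12]
result = elements[0]  # -> result = 2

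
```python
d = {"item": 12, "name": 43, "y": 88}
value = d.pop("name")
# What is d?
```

Trace (tracking d):
d = {'item': 12, 'name': 43, 'y': 88}  # -> d = {'item': 12, 'name': 43, 'y': 88}
value = d.pop('name')  # -> value = 43

Answer: {'item': 12, 'y': 88}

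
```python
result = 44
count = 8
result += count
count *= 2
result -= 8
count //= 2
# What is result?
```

Answer: 44

Derivation:
Trace (tracking result):
result = 44  # -> result = 44
count = 8  # -> count = 8
result += count  # -> result = 52
count *= 2  # -> count = 16
result -= 8  # -> result = 44
count //= 2  # -> count = 8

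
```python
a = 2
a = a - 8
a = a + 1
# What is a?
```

Trace (tracking a):
a = 2  # -> a = 2
a = a - 8  # -> a = -6
a = a + 1  # -> a = -5

Answer: -5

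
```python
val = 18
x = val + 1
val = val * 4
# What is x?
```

Answer: 19

Derivation:
Trace (tracking x):
val = 18  # -> val = 18
x = val + 1  # -> x = 19
val = val * 4  # -> val = 72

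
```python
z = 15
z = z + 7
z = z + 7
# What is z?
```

Answer: 29

Derivation:
Trace (tracking z):
z = 15  # -> z = 15
z = z + 7  # -> z = 22
z = z + 7  # -> z = 29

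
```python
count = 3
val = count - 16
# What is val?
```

Answer: -13

Derivation:
Trace (tracking val):
count = 3  # -> count = 3
val = count - 16  # -> val = -13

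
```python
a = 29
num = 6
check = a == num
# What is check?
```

Trace (tracking check):
a = 29  # -> a = 29
num = 6  # -> num = 6
check = a == num  # -> check = False

Answer: False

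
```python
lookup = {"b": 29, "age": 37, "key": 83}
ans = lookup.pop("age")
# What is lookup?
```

Answer: {'b': 29, 'key': 83}

Derivation:
Trace (tracking lookup):
lookup = {'b': 29, 'age': 37, 'key': 83}  # -> lookup = {'b': 29, 'age': 37, 'key': 83}
ans = lookup.pop('age')  # -> ans = 37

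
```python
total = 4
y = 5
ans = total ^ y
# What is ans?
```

Answer: 1

Derivation:
Trace (tracking ans):
total = 4  # -> total = 4
y = 5  # -> y = 5
ans = total ^ y  # -> ans = 1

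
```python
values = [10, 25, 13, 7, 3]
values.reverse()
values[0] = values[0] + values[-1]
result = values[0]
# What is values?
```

Answer: [13, 7, 13, 25, 10]

Derivation:
Trace (tracking values):
values = [10, 25, 13, 7, 3]  # -> values = [10, 25, 13, 7, 3]
values.reverse()  # -> values = [3, 7, 13, 25, 10]
values[0] = values[0] + values[-1]  # -> values = [13, 7, 13, 25, 10]
result = values[0]  # -> result = 13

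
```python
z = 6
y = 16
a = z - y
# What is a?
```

Trace (tracking a):
z = 6  # -> z = 6
y = 16  # -> y = 16
a = z - y  # -> a = -10

Answer: -10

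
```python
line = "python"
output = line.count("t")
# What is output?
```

Answer: 1

Derivation:
Trace (tracking output):
line = 'python'  # -> line = 'python'
output = line.count('t')  # -> output = 1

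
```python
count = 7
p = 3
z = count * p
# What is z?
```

Answer: 21

Derivation:
Trace (tracking z):
count = 7  # -> count = 7
p = 3  # -> p = 3
z = count * p  # -> z = 21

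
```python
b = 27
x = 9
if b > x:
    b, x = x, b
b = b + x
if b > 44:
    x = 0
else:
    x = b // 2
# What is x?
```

Answer: 18

Derivation:
Trace (tracking x):
b = 27  # -> b = 27
x = 9  # -> x = 9
if b > x:  # condition is True
    b, x = (x, b)  # -> b = 9, x = 27
b = b + x  # -> b = 36
if b > 44:  # condition is False
else:
    x = b // 2  # -> x = 18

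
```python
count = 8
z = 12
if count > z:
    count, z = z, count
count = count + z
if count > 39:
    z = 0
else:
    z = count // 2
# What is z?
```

Answer: 10

Derivation:
Trace (tracking z):
count = 8  # -> count = 8
z = 12  # -> z = 12
if count > z:  # condition is False
count = count + z  # -> count = 20
if count > 39:  # condition is False
else:
    z = count // 2  # -> z = 10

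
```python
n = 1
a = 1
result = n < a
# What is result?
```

Trace (tracking result):
n = 1  # -> n = 1
a = 1  # -> a = 1
result = n < a  # -> result = False

Answer: False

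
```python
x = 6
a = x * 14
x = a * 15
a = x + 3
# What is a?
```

Answer: 1263

Derivation:
Trace (tracking a):
x = 6  # -> x = 6
a = x * 14  # -> a = 84
x = a * 15  # -> x = 1260
a = x + 3  # -> a = 1263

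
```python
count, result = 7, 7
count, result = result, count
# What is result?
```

Trace (tracking result):
count, result = (7, 7)  # -> count = 7, result = 7
count, result = (result, count)  # -> count = 7, result = 7

Answer: 7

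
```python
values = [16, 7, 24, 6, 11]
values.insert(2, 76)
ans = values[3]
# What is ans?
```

Trace (tracking ans):
values = [16, 7, 24, 6, 11]  # -> values = [16, 7, 24, 6, 11]
values.insert(2, 76)  # -> values = [16, 7, 76, 24, 6, 11]
ans = values[3]  # -> ans = 24

Answer: 24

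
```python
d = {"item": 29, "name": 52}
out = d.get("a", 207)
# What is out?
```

Trace (tracking out):
d = {'item': 29, 'name': 52}  # -> d = {'item': 29, 'name': 52}
out = d.get('a', 207)  # -> out = 207

Answer: 207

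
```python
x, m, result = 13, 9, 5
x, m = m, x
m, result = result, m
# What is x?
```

Answer: 9

Derivation:
Trace (tracking x):
x, m, result = (13, 9, 5)  # -> x = 13, m = 9, result = 5
x, m = (m, x)  # -> x = 9, m = 13
m, result = (result, m)  # -> m = 5, result = 13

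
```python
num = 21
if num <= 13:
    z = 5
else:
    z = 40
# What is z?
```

Trace (tracking z):
num = 21  # -> num = 21
if num <= 13:  # condition is False
else:
    z = 40  # -> z = 40

Answer: 40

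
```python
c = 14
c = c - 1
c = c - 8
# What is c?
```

Trace (tracking c):
c = 14  # -> c = 14
c = c - 1  # -> c = 13
c = c - 8  # -> c = 5

Answer: 5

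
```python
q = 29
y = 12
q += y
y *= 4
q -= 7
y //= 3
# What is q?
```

Trace (tracking q):
q = 29  # -> q = 29
y = 12  # -> y = 12
q += y  # -> q = 41
y *= 4  # -> y = 48
q -= 7  # -> q = 34
y //= 3  # -> y = 16

Answer: 34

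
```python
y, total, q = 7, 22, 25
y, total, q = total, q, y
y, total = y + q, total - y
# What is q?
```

Answer: 7

Derivation:
Trace (tracking q):
y, total, q = (7, 22, 25)  # -> y = 7, total = 22, q = 25
y, total, q = (total, q, y)  # -> y = 22, total = 25, q = 7
y, total = (y + q, total - y)  # -> y = 29, total = 3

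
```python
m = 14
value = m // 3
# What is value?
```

Answer: 4

Derivation:
Trace (tracking value):
m = 14  # -> m = 14
value = m // 3  # -> value = 4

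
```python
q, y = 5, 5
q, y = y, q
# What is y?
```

Answer: 5

Derivation:
Trace (tracking y):
q, y = (5, 5)  # -> q = 5, y = 5
q, y = (y, q)  # -> q = 5, y = 5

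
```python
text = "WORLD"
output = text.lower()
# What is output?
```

Answer: 'world'

Derivation:
Trace (tracking output):
text = 'WORLD'  # -> text = 'WORLD'
output = text.lower()  # -> output = 'world'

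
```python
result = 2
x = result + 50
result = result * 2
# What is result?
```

Trace (tracking result):
result = 2  # -> result = 2
x = result + 50  # -> x = 52
result = result * 2  # -> result = 4

Answer: 4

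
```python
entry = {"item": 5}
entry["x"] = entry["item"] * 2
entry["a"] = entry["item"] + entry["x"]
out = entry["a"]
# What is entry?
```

Answer: {'item': 5, 'x': 10, 'a': 15}

Derivation:
Trace (tracking entry):
entry = {'item': 5}  # -> entry = {'item': 5}
entry['x'] = entry['item'] * 2  # -> entry = {'item': 5, 'x': 10}
entry['a'] = entry['item'] + entry['x']  # -> entry = {'item': 5, 'x': 10, 'a': 15}
out = entry['a']  # -> out = 15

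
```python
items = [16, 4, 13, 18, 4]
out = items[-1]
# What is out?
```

Answer: 4

Derivation:
Trace (tracking out):
items = [16, 4, 13, 18, 4]  # -> items = [16, 4, 13, 18, 4]
out = items[-1]  # -> out = 4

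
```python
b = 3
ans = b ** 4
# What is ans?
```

Answer: 81

Derivation:
Trace (tracking ans):
b = 3  # -> b = 3
ans = b ** 4  # -> ans = 81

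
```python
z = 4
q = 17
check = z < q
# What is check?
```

Answer: True

Derivation:
Trace (tracking check):
z = 4  # -> z = 4
q = 17  # -> q = 17
check = z < q  # -> check = True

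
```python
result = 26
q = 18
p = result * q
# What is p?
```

Answer: 468

Derivation:
Trace (tracking p):
result = 26  # -> result = 26
q = 18  # -> q = 18
p = result * q  # -> p = 468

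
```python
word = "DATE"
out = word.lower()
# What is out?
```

Answer: 'date'

Derivation:
Trace (tracking out):
word = 'DATE'  # -> word = 'DATE'
out = word.lower()  # -> out = 'date'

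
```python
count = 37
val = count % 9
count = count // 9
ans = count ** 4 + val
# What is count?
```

Trace (tracking count):
count = 37  # -> count = 37
val = count % 9  # -> val = 1
count = count // 9  # -> count = 4
ans = count ** 4 + val  # -> ans = 257

Answer: 4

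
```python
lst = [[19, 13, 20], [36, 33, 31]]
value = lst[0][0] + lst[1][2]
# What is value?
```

Answer: 50

Derivation:
Trace (tracking value):
lst = [[19, 13, 20], [36, 33, 31]]  # -> lst = [[19, 13, 20], [36, 33, 31]]
value = lst[0][0] + lst[1][2]  # -> value = 50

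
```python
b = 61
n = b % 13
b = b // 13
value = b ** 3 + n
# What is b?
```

Answer: 4

Derivation:
Trace (tracking b):
b = 61  # -> b = 61
n = b % 13  # -> n = 9
b = b // 13  # -> b = 4
value = b ** 3 + n  # -> value = 73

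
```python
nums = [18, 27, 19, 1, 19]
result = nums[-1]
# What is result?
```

Answer: 19

Derivation:
Trace (tracking result):
nums = [18, 27, 19, 1, 19]  # -> nums = [18, 27, 19, 1, 19]
result = nums[-1]  # -> result = 19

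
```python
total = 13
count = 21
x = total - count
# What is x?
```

Answer: -8

Derivation:
Trace (tracking x):
total = 13  # -> total = 13
count = 21  # -> count = 21
x = total - count  # -> x = -8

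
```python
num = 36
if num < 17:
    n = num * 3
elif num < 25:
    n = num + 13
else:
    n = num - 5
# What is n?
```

Answer: 31

Derivation:
Trace (tracking n):
num = 36  # -> num = 36
if num < 17:  # condition is False
elif num < 25:  # condition is False
else:
    n = num - 5  # -> n = 31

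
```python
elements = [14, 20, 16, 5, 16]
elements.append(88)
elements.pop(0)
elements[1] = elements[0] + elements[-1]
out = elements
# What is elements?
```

Answer: [20, 108, 5, 16, 88]

Derivation:
Trace (tracking elements):
elements = [14, 20, 16, 5, 16]  # -> elements = [14, 20, 16, 5, 16]
elements.append(88)  # -> elements = [14, 20, 16, 5, 16, 88]
elements.pop(0)  # -> elements = [20, 16, 5, 16, 88]
elements[1] = elements[0] + elements[-1]  # -> elements = [20, 108, 5, 16, 88]
out = elements  # -> out = [20, 108, 5, 16, 88]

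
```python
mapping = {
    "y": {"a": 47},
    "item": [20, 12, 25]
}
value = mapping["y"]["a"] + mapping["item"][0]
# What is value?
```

Answer: 67

Derivation:
Trace (tracking value):
mapping = {'y': {'a': 47}, 'item': [20, 12, 25]}  # -> mapping = {'y': {'a': 47}, 'item': [20, 12, 25]}
value = mapping['y']['a'] + mapping['item'][0]  # -> value = 67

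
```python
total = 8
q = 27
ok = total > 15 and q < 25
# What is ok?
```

Trace (tracking ok):
total = 8  # -> total = 8
q = 27  # -> q = 27
ok = total > 15 and q < 25  # -> ok = False

Answer: False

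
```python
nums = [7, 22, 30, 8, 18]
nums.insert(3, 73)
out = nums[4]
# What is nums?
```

Trace (tracking nums):
nums = [7, 22, 30, 8, 18]  # -> nums = [7, 22, 30, 8, 18]
nums.insert(3, 73)  # -> nums = [7, 22, 30, 73, 8, 18]
out = nums[4]  # -> out = 8

Answer: [7, 22, 30, 73, 8, 18]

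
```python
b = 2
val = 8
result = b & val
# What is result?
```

Trace (tracking result):
b = 2  # -> b = 2
val = 8  # -> val = 8
result = b & val  # -> result = 0

Answer: 0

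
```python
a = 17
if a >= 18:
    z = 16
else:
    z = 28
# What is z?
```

Answer: 28

Derivation:
Trace (tracking z):
a = 17  # -> a = 17
if a >= 18:  # condition is False
else:
    z = 28  # -> z = 28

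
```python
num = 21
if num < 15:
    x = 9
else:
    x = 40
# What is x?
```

Answer: 40

Derivation:
Trace (tracking x):
num = 21  # -> num = 21
if num < 15:  # condition is False
else:
    x = 40  # -> x = 40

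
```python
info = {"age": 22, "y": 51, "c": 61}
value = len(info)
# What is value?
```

Answer: 3

Derivation:
Trace (tracking value):
info = {'age': 22, 'y': 51, 'c': 61}  # -> info = {'age': 22, 'y': 51, 'c': 61}
value = len(info)  # -> value = 3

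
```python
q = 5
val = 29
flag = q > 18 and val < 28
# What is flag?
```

Answer: False

Derivation:
Trace (tracking flag):
q = 5  # -> q = 5
val = 29  # -> val = 29
flag = q > 18 and val < 28  # -> flag = False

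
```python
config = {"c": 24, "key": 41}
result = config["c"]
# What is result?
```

Answer: 24

Derivation:
Trace (tracking result):
config = {'c': 24, 'key': 41}  # -> config = {'c': 24, 'key': 41}
result = config['c']  # -> result = 24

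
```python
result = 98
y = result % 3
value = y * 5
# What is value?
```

Trace (tracking value):
result = 98  # -> result = 98
y = result % 3  # -> y = 2
value = y * 5  # -> value = 10

Answer: 10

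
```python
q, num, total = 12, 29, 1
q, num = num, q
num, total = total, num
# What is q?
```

Answer: 29

Derivation:
Trace (tracking q):
q, num, total = (12, 29, 1)  # -> q = 12, num = 29, total = 1
q, num = (num, q)  # -> q = 29, num = 12
num, total = (total, num)  # -> num = 1, total = 12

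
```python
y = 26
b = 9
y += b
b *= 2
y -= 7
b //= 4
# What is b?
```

Answer: 4

Derivation:
Trace (tracking b):
y = 26  # -> y = 26
b = 9  # -> b = 9
y += b  # -> y = 35
b *= 2  # -> b = 18
y -= 7  # -> y = 28
b //= 4  # -> b = 4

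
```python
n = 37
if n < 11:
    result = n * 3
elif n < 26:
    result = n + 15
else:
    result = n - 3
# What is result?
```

Answer: 34

Derivation:
Trace (tracking result):
n = 37  # -> n = 37
if n < 11:  # condition is False
elif n < 26:  # condition is False
else:
    result = n - 3  # -> result = 34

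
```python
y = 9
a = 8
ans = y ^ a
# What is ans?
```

Answer: 1

Derivation:
Trace (tracking ans):
y = 9  # -> y = 9
a = 8  # -> a = 8
ans = y ^ a  # -> ans = 1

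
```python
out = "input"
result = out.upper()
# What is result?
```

Trace (tracking result):
out = 'input'  # -> out = 'input'
result = out.upper()  # -> result = 'INPUT'

Answer: 'INPUT'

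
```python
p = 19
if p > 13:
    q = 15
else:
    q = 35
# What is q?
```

Answer: 15

Derivation:
Trace (tracking q):
p = 19  # -> p = 19
if p > 13:  # condition is True
    q = 15  # -> q = 15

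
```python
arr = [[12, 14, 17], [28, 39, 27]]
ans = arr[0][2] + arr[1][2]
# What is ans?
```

Trace (tracking ans):
arr = [[12, 14, 17], [28, 39, 27]]  # -> arr = [[12, 14, 17], [28, 39, 27]]
ans = arr[0][2] + arr[1][2]  # -> ans = 44

Answer: 44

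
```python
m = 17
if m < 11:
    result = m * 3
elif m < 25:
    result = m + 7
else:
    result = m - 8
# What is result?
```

Answer: 24

Derivation:
Trace (tracking result):
m = 17  # -> m = 17
if m < 11:  # condition is False
elif m < 25:  # condition is True
    result = m + 7  # -> result = 24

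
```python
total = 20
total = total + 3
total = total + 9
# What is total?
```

Answer: 32

Derivation:
Trace (tracking total):
total = 20  # -> total = 20
total = total + 3  # -> total = 23
total = total + 9  # -> total = 32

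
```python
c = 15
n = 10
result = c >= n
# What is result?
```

Trace (tracking result):
c = 15  # -> c = 15
n = 10  # -> n = 10
result = c >= n  # -> result = True

Answer: True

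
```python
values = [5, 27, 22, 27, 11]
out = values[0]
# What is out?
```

Trace (tracking out):
values = [5, 27, 22, 27, 11]  # -> values = [5, 27, 22, 27, 11]
out = values[0]  # -> out = 5

Answer: 5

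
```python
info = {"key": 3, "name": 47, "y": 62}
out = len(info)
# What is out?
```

Answer: 3

Derivation:
Trace (tracking out):
info = {'key': 3, 'name': 47, 'y': 62}  # -> info = {'key': 3, 'name': 47, 'y': 62}
out = len(info)  # -> out = 3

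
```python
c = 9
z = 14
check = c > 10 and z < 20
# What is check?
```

Trace (tracking check):
c = 9  # -> c = 9
z = 14  # -> z = 14
check = c > 10 and z < 20  # -> check = False

Answer: False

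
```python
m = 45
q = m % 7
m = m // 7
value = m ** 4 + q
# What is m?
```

Trace (tracking m):
m = 45  # -> m = 45
q = m % 7  # -> q = 3
m = m // 7  # -> m = 6
value = m ** 4 + q  # -> value = 1299

Answer: 6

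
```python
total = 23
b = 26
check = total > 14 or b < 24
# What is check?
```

Answer: True

Derivation:
Trace (tracking check):
total = 23  # -> total = 23
b = 26  # -> b = 26
check = total > 14 or b < 24  # -> check = True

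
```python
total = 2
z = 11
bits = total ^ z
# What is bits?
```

Trace (tracking bits):
total = 2  # -> total = 2
z = 11  # -> z = 11
bits = total ^ z  # -> bits = 9

Answer: 9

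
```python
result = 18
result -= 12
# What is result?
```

Answer: 6

Derivation:
Trace (tracking result):
result = 18  # -> result = 18
result -= 12  # -> result = 6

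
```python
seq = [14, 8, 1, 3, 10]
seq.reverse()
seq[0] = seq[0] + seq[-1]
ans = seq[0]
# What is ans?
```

Answer: 24

Derivation:
Trace (tracking ans):
seq = [14, 8, 1, 3, 10]  # -> seq = [14, 8, 1, 3, 10]
seq.reverse()  # -> seq = [10, 3, 1, 8, 14]
seq[0] = seq[0] + seq[-1]  # -> seq = [24, 3, 1, 8, 14]
ans = seq[0]  # -> ans = 24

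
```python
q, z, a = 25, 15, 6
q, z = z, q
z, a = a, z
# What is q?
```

Trace (tracking q):
q, z, a = (25, 15, 6)  # -> q = 25, z = 15, a = 6
q, z = (z, q)  # -> q = 15, z = 25
z, a = (a, z)  # -> z = 6, a = 25

Answer: 15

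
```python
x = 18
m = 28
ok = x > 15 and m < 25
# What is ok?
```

Trace (tracking ok):
x = 18  # -> x = 18
m = 28  # -> m = 28
ok = x > 15 and m < 25  # -> ok = False

Answer: False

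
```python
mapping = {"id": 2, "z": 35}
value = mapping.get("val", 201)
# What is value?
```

Trace (tracking value):
mapping = {'id': 2, 'z': 35}  # -> mapping = {'id': 2, 'z': 35}
value = mapping.get('val', 201)  # -> value = 201

Answer: 201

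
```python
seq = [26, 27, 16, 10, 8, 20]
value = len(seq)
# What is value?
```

Trace (tracking value):
seq = [26, 27, 16, 10, 8, 20]  # -> seq = [26, 27, 16, 10, 8, 20]
value = len(seq)  # -> value = 6

Answer: 6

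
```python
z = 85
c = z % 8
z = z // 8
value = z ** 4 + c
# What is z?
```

Trace (tracking z):
z = 85  # -> z = 85
c = z % 8  # -> c = 5
z = z // 8  # -> z = 10
value = z ** 4 + c  # -> value = 10005

Answer: 10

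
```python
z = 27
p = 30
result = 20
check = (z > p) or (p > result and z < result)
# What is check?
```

Trace (tracking check):
z = 27  # -> z = 27
p = 30  # -> p = 30
result = 20  # -> result = 20
check = z > p or (p > result and z < result)  # -> check = False

Answer: False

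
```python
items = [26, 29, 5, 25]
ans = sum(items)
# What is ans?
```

Answer: 85

Derivation:
Trace (tracking ans):
items = [26, 29, 5, 25]  # -> items = [26, 29, 5, 25]
ans = sum(items)  # -> ans = 85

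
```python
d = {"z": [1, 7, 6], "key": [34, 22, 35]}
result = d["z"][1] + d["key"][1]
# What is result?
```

Answer: 29

Derivation:
Trace (tracking result):
d = {'z': [1, 7, 6], 'key': [34, 22, 35]}  # -> d = {'z': [1, 7, 6], 'key': [34, 22, 35]}
result = d['z'][1] + d['key'][1]  # -> result = 29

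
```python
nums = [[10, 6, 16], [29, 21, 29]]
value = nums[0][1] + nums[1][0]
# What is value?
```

Trace (tracking value):
nums = [[10, 6, 16], [29, 21, 29]]  # -> nums = [[10, 6, 16], [29, 21, 29]]
value = nums[0][1] + nums[1][0]  # -> value = 35

Answer: 35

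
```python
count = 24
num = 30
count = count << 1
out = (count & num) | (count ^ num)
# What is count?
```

Answer: 48

Derivation:
Trace (tracking count):
count = 24  # -> count = 24
num = 30  # -> num = 30
count = count << 1  # -> count = 48
out = count & num | count ^ num  # -> out = 62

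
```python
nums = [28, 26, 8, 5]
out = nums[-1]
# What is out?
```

Answer: 5

Derivation:
Trace (tracking out):
nums = [28, 26, 8, 5]  # -> nums = [28, 26, 8, 5]
out = nums[-1]  # -> out = 5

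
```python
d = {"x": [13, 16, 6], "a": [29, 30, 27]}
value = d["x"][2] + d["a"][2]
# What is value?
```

Trace (tracking value):
d = {'x': [13, 16, 6], 'a': [29, 30, 27]}  # -> d = {'x': [13, 16, 6], 'a': [29, 30, 27]}
value = d['x'][2] + d['a'][2]  # -> value = 33

Answer: 33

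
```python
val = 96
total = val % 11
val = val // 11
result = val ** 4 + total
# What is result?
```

Answer: 4104

Derivation:
Trace (tracking result):
val = 96  # -> val = 96
total = val % 11  # -> total = 8
val = val // 11  # -> val = 8
result = val ** 4 + total  # -> result = 4104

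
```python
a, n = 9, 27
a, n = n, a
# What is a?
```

Trace (tracking a):
a, n = (9, 27)  # -> a = 9, n = 27
a, n = (n, a)  # -> a = 27, n = 9

Answer: 27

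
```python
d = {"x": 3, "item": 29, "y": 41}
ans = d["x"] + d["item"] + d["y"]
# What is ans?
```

Trace (tracking ans):
d = {'x': 3, 'item': 29, 'y': 41}  # -> d = {'x': 3, 'item': 29, 'y': 41}
ans = d['x'] + d['item'] + d['y']  # -> ans = 73

Answer: 73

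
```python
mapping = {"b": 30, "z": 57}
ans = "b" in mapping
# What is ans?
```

Trace (tracking ans):
mapping = {'b': 30, 'z': 57}  # -> mapping = {'b': 30, 'z': 57}
ans = 'b' in mapping  # -> ans = True

Answer: True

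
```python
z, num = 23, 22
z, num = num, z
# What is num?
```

Answer: 23

Derivation:
Trace (tracking num):
z, num = (23, 22)  # -> z = 23, num = 22
z, num = (num, z)  # -> z = 22, num = 23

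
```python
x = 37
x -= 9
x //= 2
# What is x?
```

Trace (tracking x):
x = 37  # -> x = 37
x -= 9  # -> x = 28
x //= 2  # -> x = 14

Answer: 14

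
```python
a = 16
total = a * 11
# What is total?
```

Answer: 176

Derivation:
Trace (tracking total):
a = 16  # -> a = 16
total = a * 11  # -> total = 176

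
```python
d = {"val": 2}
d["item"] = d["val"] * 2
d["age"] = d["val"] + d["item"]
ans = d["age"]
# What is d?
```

Answer: {'val': 2, 'item': 4, 'age': 6}

Derivation:
Trace (tracking d):
d = {'val': 2}  # -> d = {'val': 2}
d['item'] = d['val'] * 2  # -> d = {'val': 2, 'item': 4}
d['age'] = d['val'] + d['item']  # -> d = {'val': 2, 'item': 4, 'age': 6}
ans = d['age']  # -> ans = 6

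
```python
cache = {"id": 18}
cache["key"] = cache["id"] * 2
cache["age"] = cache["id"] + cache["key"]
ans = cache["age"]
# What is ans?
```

Answer: 54

Derivation:
Trace (tracking ans):
cache = {'id': 18}  # -> cache = {'id': 18}
cache['key'] = cache['id'] * 2  # -> cache = {'id': 18, 'key': 36}
cache['age'] = cache['id'] + cache['key']  # -> cache = {'id': 18, 'key': 36, 'age': 54}
ans = cache['age']  # -> ans = 54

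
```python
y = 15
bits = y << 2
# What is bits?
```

Trace (tracking bits):
y = 15  # -> y = 15
bits = y << 2  # -> bits = 60

Answer: 60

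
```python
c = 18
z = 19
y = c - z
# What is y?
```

Answer: -1

Derivation:
Trace (tracking y):
c = 18  # -> c = 18
z = 19  # -> z = 19
y = c - z  # -> y = -1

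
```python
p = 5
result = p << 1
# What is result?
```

Answer: 10

Derivation:
Trace (tracking result):
p = 5  # -> p = 5
result = p << 1  # -> result = 10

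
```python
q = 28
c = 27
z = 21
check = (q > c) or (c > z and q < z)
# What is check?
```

Trace (tracking check):
q = 28  # -> q = 28
c = 27  # -> c = 27
z = 21  # -> z = 21
check = q > c or (c > z and q < z)  # -> check = True

Answer: True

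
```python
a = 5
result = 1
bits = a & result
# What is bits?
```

Answer: 1

Derivation:
Trace (tracking bits):
a = 5  # -> a = 5
result = 1  # -> result = 1
bits = a & result  # -> bits = 1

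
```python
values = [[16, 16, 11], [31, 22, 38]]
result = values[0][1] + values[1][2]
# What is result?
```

Trace (tracking result):
values = [[16, 16, 11], [31, 22, 38]]  # -> values = [[16, 16, 11], [31, 22, 38]]
result = values[0][1] + values[1][2]  # -> result = 54

Answer: 54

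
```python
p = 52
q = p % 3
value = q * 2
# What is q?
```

Trace (tracking q):
p = 52  # -> p = 52
q = p % 3  # -> q = 1
value = q * 2  # -> value = 2

Answer: 1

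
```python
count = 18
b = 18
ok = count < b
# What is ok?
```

Answer: False

Derivation:
Trace (tracking ok):
count = 18  # -> count = 18
b = 18  # -> b = 18
ok = count < b  # -> ok = False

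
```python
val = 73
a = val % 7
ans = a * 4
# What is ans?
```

Trace (tracking ans):
val = 73  # -> val = 73
a = val % 7  # -> a = 3
ans = a * 4  # -> ans = 12

Answer: 12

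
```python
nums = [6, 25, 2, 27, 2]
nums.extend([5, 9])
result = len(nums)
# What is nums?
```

Trace (tracking nums):
nums = [6, 25, 2, 27, 2]  # -> nums = [6, 25, 2, 27, 2]
nums.extend([5, 9])  # -> nums = [6, 25, 2, 27, 2, 5, 9]
result = len(nums)  # -> result = 7

Answer: [6, 25, 2, 27, 2, 5, 9]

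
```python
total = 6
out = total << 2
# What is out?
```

Answer: 24

Derivation:
Trace (tracking out):
total = 6  # -> total = 6
out = total << 2  # -> out = 24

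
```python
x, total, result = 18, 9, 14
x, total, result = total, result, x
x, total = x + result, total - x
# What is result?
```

Answer: 18

Derivation:
Trace (tracking result):
x, total, result = (18, 9, 14)  # -> x = 18, total = 9, result = 14
x, total, result = (total, result, x)  # -> x = 9, total = 14, result = 18
x, total = (x + result, total - x)  # -> x = 27, total = 5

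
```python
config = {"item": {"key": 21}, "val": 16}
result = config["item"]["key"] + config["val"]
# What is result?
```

Answer: 37

Derivation:
Trace (tracking result):
config = {'item': {'key': 21}, 'val': 16}  # -> config = {'item': {'key': 21}, 'val': 16}
result = config['item']['key'] + config['val']  # -> result = 37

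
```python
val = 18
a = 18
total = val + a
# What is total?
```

Answer: 36

Derivation:
Trace (tracking total):
val = 18  # -> val = 18
a = 18  # -> a = 18
total = val + a  # -> total = 36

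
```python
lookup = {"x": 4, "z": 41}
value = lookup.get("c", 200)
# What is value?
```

Answer: 200

Derivation:
Trace (tracking value):
lookup = {'x': 4, 'z': 41}  # -> lookup = {'x': 4, 'z': 41}
value = lookup.get('c', 200)  # -> value = 200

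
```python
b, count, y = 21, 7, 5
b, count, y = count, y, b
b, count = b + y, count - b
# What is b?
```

Trace (tracking b):
b, count, y = (21, 7, 5)  # -> b = 21, count = 7, y = 5
b, count, y = (count, y, b)  # -> b = 7, count = 5, y = 21
b, count = (b + y, count - b)  # -> b = 28, count = -2

Answer: 28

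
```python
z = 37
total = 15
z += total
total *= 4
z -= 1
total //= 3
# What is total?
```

Answer: 20

Derivation:
Trace (tracking total):
z = 37  # -> z = 37
total = 15  # -> total = 15
z += total  # -> z = 52
total *= 4  # -> total = 60
z -= 1  # -> z = 51
total //= 3  # -> total = 20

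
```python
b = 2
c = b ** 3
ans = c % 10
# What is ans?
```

Answer: 8

Derivation:
Trace (tracking ans):
b = 2  # -> b = 2
c = b ** 3  # -> c = 8
ans = c % 10  # -> ans = 8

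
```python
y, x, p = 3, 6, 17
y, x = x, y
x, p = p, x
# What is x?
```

Answer: 17

Derivation:
Trace (tracking x):
y, x, p = (3, 6, 17)  # -> y = 3, x = 6, p = 17
y, x = (x, y)  # -> y = 6, x = 3
x, p = (p, x)  # -> x = 17, p = 3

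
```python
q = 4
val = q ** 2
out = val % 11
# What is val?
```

Answer: 16

Derivation:
Trace (tracking val):
q = 4  # -> q = 4
val = q ** 2  # -> val = 16
out = val % 11  # -> out = 5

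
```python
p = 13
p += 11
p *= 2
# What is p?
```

Trace (tracking p):
p = 13  # -> p = 13
p += 11  # -> p = 24
p *= 2  # -> p = 48

Answer: 48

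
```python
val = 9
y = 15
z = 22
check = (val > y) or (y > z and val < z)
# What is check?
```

Answer: False

Derivation:
Trace (tracking check):
val = 9  # -> val = 9
y = 15  # -> y = 15
z = 22  # -> z = 22
check = val > y or (y > z and val < z)  # -> check = False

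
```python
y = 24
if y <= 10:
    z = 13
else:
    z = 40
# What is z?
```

Trace (tracking z):
y = 24  # -> y = 24
if y <= 10:  # condition is False
else:
    z = 40  # -> z = 40

Answer: 40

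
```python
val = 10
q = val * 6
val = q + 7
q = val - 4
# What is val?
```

Answer: 67

Derivation:
Trace (tracking val):
val = 10  # -> val = 10
q = val * 6  # -> q = 60
val = q + 7  # -> val = 67
q = val - 4  # -> q = 63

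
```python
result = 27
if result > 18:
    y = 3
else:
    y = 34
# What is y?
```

Answer: 3

Derivation:
Trace (tracking y):
result = 27  # -> result = 27
if result > 18:  # condition is True
    y = 3  # -> y = 3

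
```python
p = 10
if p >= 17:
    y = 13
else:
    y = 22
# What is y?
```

Answer: 22

Derivation:
Trace (tracking y):
p = 10  # -> p = 10
if p >= 17:  # condition is False
else:
    y = 22  # -> y = 22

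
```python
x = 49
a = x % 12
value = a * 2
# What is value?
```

Answer: 2

Derivation:
Trace (tracking value):
x = 49  # -> x = 49
a = x % 12  # -> a = 1
value = a * 2  # -> value = 2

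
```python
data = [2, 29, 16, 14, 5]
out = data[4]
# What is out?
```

Trace (tracking out):
data = [2, 29, 16, 14, 5]  # -> data = [2, 29, 16, 14, 5]
out = data[4]  # -> out = 5

Answer: 5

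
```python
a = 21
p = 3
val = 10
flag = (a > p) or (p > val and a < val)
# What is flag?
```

Trace (tracking flag):
a = 21  # -> a = 21
p = 3  # -> p = 3
val = 10  # -> val = 10
flag = a > p or (p > val and a < val)  # -> flag = True

Answer: True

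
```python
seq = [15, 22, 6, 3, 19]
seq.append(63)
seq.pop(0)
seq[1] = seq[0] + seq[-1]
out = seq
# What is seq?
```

Answer: [22, 85, 3, 19, 63]

Derivation:
Trace (tracking seq):
seq = [15, 22, 6, 3, 19]  # -> seq = [15, 22, 6, 3, 19]
seq.append(63)  # -> seq = [15, 22, 6, 3, 19, 63]
seq.pop(0)  # -> seq = [22, 6, 3, 19, 63]
seq[1] = seq[0] + seq[-1]  # -> seq = [22, 85, 3, 19, 63]
out = seq  # -> out = [22, 85, 3, 19, 63]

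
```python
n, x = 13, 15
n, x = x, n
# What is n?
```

Trace (tracking n):
n, x = (13, 15)  # -> n = 13, x = 15
n, x = (x, n)  # -> n = 15, x = 13

Answer: 15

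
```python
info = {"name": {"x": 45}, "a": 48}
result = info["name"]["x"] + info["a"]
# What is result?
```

Trace (tracking result):
info = {'name': {'x': 45}, 'a': 48}  # -> info = {'name': {'x': 45}, 'a': 48}
result = info['name']['x'] + info['a']  # -> result = 93

Answer: 93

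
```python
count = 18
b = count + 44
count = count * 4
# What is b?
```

Answer: 62

Derivation:
Trace (tracking b):
count = 18  # -> count = 18
b = count + 44  # -> b = 62
count = count * 4  # -> count = 72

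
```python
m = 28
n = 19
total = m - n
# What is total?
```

Trace (tracking total):
m = 28  # -> m = 28
n = 19  # -> n = 19
total = m - n  # -> total = 9

Answer: 9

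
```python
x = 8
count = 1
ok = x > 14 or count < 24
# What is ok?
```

Trace (tracking ok):
x = 8  # -> x = 8
count = 1  # -> count = 1
ok = x > 14 or count < 24  # -> ok = True

Answer: True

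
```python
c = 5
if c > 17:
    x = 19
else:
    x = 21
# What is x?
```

Trace (tracking x):
c = 5  # -> c = 5
if c > 17:  # condition is False
else:
    x = 21  # -> x = 21

Answer: 21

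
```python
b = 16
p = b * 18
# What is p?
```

Answer: 288

Derivation:
Trace (tracking p):
b = 16  # -> b = 16
p = b * 18  # -> p = 288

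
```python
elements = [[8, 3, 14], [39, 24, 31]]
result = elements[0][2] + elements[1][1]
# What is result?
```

Trace (tracking result):
elements = [[8, 3, 14], [39, 24, 31]]  # -> elements = [[8, 3, 14], [39, 24, 31]]
result = elements[0][2] + elements[1][1]  # -> result = 38

Answer: 38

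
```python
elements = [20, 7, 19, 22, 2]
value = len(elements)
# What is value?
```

Answer: 5

Derivation:
Trace (tracking value):
elements = [20, 7, 19, 22, 2]  # -> elements = [20, 7, 19, 22, 2]
value = len(elements)  # -> value = 5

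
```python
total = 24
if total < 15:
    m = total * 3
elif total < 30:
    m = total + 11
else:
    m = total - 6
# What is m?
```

Trace (tracking m):
total = 24  # -> total = 24
if total < 15:  # condition is False
elif total < 30:  # condition is True
    m = total + 11  # -> m = 35

Answer: 35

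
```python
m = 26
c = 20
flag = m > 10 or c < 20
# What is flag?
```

Answer: True

Derivation:
Trace (tracking flag):
m = 26  # -> m = 26
c = 20  # -> c = 20
flag = m > 10 or c < 20  # -> flag = True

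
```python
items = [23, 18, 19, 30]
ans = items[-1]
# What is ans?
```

Trace (tracking ans):
items = [23, 18, 19, 30]  # -> items = [23, 18, 19, 30]
ans = items[-1]  # -> ans = 30

Answer: 30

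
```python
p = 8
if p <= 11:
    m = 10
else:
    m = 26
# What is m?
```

Trace (tracking m):
p = 8  # -> p = 8
if p <= 11:  # condition is True
    m = 10  # -> m = 10

Answer: 10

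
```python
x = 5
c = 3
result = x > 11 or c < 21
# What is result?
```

Trace (tracking result):
x = 5  # -> x = 5
c = 3  # -> c = 3
result = x > 11 or c < 21  # -> result = True

Answer: True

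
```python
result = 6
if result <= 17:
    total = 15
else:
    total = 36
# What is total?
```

Answer: 15

Derivation:
Trace (tracking total):
result = 6  # -> result = 6
if result <= 17:  # condition is True
    total = 15  # -> total = 15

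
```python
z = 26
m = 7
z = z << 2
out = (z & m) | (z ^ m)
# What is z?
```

Trace (tracking z):
z = 26  # -> z = 26
m = 7  # -> m = 7
z = z << 2  # -> z = 104
out = z & m | z ^ m  # -> out = 111

Answer: 104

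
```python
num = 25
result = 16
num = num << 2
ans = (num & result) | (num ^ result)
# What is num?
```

Trace (tracking num):
num = 25  # -> num = 25
result = 16  # -> result = 16
num = num << 2  # -> num = 100
ans = num & result | num ^ result  # -> ans = 116

Answer: 100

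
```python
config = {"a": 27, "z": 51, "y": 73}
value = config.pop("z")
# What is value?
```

Trace (tracking value):
config = {'a': 27, 'z': 51, 'y': 73}  # -> config = {'a': 27, 'z': 51, 'y': 73}
value = config.pop('z')  # -> value = 51

Answer: 51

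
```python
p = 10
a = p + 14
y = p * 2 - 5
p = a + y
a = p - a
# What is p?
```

Trace (tracking p):
p = 10  # -> p = 10
a = p + 14  # -> a = 24
y = p * 2 - 5  # -> y = 15
p = a + y  # -> p = 39
a = p - a  # -> a = 15

Answer: 39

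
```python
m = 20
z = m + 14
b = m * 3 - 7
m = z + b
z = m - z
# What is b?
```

Answer: 53

Derivation:
Trace (tracking b):
m = 20  # -> m = 20
z = m + 14  # -> z = 34
b = m * 3 - 7  # -> b = 53
m = z + b  # -> m = 87
z = m - z  # -> z = 53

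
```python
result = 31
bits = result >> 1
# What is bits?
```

Answer: 15

Derivation:
Trace (tracking bits):
result = 31  # -> result = 31
bits = result >> 1  # -> bits = 15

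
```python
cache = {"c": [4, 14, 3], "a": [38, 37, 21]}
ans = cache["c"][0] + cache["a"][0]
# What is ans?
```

Trace (tracking ans):
cache = {'c': [4, 14, 3], 'a': [38, 37, 21]}  # -> cache = {'c': [4, 14, 3], 'a': [38, 37, 21]}
ans = cache['c'][0] + cache['a'][0]  # -> ans = 42

Answer: 42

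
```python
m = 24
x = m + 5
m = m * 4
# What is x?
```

Trace (tracking x):
m = 24  # -> m = 24
x = m + 5  # -> x = 29
m = m * 4  # -> m = 96

Answer: 29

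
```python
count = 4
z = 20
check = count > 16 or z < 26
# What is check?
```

Answer: True

Derivation:
Trace (tracking check):
count = 4  # -> count = 4
z = 20  # -> z = 20
check = count > 16 or z < 26  # -> check = True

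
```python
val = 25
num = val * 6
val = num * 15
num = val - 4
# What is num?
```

Answer: 2246

Derivation:
Trace (tracking num):
val = 25  # -> val = 25
num = val * 6  # -> num = 150
val = num * 15  # -> val = 2250
num = val - 4  # -> num = 2246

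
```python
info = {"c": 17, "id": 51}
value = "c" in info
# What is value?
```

Answer: True

Derivation:
Trace (tracking value):
info = {'c': 17, 'id': 51}  # -> info = {'c': 17, 'id': 51}
value = 'c' in info  # -> value = True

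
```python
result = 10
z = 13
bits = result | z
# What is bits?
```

Trace (tracking bits):
result = 10  # -> result = 10
z = 13  # -> z = 13
bits = result | z  # -> bits = 15

Answer: 15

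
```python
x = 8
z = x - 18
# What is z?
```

Trace (tracking z):
x = 8  # -> x = 8
z = x - 18  # -> z = -10

Answer: -10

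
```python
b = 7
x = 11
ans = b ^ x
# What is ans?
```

Trace (tracking ans):
b = 7  # -> b = 7
x = 11  # -> x = 11
ans = b ^ x  # -> ans = 12

Answer: 12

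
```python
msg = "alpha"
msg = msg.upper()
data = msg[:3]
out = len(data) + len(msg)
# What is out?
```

Answer: 8

Derivation:
Trace (tracking out):
msg = 'alpha'  # -> msg = 'alpha'
msg = msg.upper()  # -> msg = 'ALPHA'
data = msg[:3]  # -> data = 'ALP'
out = len(data) + len(msg)  # -> out = 8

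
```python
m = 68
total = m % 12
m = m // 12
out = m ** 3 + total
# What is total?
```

Trace (tracking total):
m = 68  # -> m = 68
total = m % 12  # -> total = 8
m = m // 12  # -> m = 5
out = m ** 3 + total  # -> out = 133

Answer: 8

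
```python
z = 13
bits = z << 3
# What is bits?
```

Answer: 104

Derivation:
Trace (tracking bits):
z = 13  # -> z = 13
bits = z << 3  # -> bits = 104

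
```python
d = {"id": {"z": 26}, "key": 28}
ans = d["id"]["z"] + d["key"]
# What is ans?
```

Trace (tracking ans):
d = {'id': {'z': 26}, 'key': 28}  # -> d = {'id': {'z': 26}, 'key': 28}
ans = d['id']['z'] + d['key']  # -> ans = 54

Answer: 54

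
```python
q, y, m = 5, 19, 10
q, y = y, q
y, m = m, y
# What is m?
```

Answer: 5

Derivation:
Trace (tracking m):
q, y, m = (5, 19, 10)  # -> q = 5, y = 19, m = 10
q, y = (y, q)  # -> q = 19, y = 5
y, m = (m, y)  # -> y = 10, m = 5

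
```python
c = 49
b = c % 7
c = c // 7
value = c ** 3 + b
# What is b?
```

Trace (tracking b):
c = 49  # -> c = 49
b = c % 7  # -> b = 0
c = c // 7  # -> c = 7
value = c ** 3 + b  # -> value = 343

Answer: 0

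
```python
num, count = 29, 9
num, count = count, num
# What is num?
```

Trace (tracking num):
num, count = (29, 9)  # -> num = 29, count = 9
num, count = (count, num)  # -> num = 9, count = 29

Answer: 9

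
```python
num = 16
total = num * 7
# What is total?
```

Answer: 112

Derivation:
Trace (tracking total):
num = 16  # -> num = 16
total = num * 7  # -> total = 112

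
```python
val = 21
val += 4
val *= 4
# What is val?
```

Answer: 100

Derivation:
Trace (tracking val):
val = 21  # -> val = 21
val += 4  # -> val = 25
val *= 4  # -> val = 100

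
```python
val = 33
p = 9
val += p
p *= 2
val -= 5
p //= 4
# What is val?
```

Trace (tracking val):
val = 33  # -> val = 33
p = 9  # -> p = 9
val += p  # -> val = 42
p *= 2  # -> p = 18
val -= 5  # -> val = 37
p //= 4  # -> p = 4

Answer: 37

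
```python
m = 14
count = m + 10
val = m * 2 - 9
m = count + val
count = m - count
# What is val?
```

Answer: 19

Derivation:
Trace (tracking val):
m = 14  # -> m = 14
count = m + 10  # -> count = 24
val = m * 2 - 9  # -> val = 19
m = count + val  # -> m = 43
count = m - count  # -> count = 19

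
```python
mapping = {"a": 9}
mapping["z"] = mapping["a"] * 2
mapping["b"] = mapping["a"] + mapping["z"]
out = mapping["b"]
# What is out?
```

Answer: 27

Derivation:
Trace (tracking out):
mapping = {'a': 9}  # -> mapping = {'a': 9}
mapping['z'] = mapping['a'] * 2  # -> mapping = {'a': 9, 'z': 18}
mapping['b'] = mapping['a'] + mapping['z']  # -> mapping = {'a': 9, 'z': 18, 'b': 27}
out = mapping['b']  # -> out = 27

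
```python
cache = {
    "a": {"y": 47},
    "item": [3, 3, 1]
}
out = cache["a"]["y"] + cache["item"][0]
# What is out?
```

Answer: 50

Derivation:
Trace (tracking out):
cache = {'a': {'y': 47}, 'item': [3, 3, 1]}  # -> cache = {'a': {'y': 47}, 'item': [3, 3, 1]}
out = cache['a']['y'] + cache['item'][0]  # -> out = 50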